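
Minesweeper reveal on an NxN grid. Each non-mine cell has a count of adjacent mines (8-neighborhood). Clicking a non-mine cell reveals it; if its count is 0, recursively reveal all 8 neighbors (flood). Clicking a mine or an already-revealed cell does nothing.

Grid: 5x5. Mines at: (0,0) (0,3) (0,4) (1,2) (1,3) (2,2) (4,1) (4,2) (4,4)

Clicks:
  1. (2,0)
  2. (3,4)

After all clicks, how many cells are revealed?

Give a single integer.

Answer: 7

Derivation:
Click 1 (2,0) count=0: revealed 6 new [(1,0) (1,1) (2,0) (2,1) (3,0) (3,1)] -> total=6
Click 2 (3,4) count=1: revealed 1 new [(3,4)] -> total=7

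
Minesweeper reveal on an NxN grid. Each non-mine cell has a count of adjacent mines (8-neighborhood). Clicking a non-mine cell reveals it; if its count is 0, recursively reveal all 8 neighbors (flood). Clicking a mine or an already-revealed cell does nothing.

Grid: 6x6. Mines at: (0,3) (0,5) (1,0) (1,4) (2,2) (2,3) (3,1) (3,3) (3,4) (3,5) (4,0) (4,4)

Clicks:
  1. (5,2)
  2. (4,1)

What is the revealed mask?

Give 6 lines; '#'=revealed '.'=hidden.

Answer: ......
......
......
......
.###..
.###..

Derivation:
Click 1 (5,2) count=0: revealed 6 new [(4,1) (4,2) (4,3) (5,1) (5,2) (5,3)] -> total=6
Click 2 (4,1) count=2: revealed 0 new [(none)] -> total=6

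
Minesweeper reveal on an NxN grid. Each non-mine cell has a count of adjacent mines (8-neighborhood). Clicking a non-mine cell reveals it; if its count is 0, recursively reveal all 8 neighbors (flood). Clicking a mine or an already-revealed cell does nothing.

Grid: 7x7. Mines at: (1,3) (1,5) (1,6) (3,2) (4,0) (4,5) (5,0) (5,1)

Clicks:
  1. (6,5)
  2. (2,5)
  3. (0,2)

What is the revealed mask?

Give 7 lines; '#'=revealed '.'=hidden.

Click 1 (6,5) count=0: revealed 13 new [(4,2) (4,3) (4,4) (5,2) (5,3) (5,4) (5,5) (5,6) (6,2) (6,3) (6,4) (6,5) (6,6)] -> total=13
Click 2 (2,5) count=2: revealed 1 new [(2,5)] -> total=14
Click 3 (0,2) count=1: revealed 1 new [(0,2)] -> total=15

Answer: ..#....
.......
.....#.
.......
..###..
..#####
..#####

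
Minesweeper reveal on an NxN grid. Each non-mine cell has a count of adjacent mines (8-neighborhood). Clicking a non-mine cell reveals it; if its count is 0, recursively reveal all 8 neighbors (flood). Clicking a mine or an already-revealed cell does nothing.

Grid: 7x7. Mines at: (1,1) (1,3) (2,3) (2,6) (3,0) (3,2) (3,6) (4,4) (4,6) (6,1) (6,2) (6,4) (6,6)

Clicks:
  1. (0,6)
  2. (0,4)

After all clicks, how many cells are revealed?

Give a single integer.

Click 1 (0,6) count=0: revealed 6 new [(0,4) (0,5) (0,6) (1,4) (1,5) (1,6)] -> total=6
Click 2 (0,4) count=1: revealed 0 new [(none)] -> total=6

Answer: 6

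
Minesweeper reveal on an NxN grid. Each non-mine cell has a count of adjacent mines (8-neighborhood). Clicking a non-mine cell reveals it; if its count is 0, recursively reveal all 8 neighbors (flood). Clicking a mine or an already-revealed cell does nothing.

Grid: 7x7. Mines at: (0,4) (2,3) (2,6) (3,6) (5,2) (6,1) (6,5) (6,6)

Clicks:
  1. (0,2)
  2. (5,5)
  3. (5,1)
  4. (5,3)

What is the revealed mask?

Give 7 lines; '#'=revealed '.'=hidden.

Click 1 (0,2) count=0: revealed 19 new [(0,0) (0,1) (0,2) (0,3) (1,0) (1,1) (1,2) (1,3) (2,0) (2,1) (2,2) (3,0) (3,1) (3,2) (4,0) (4,1) (4,2) (5,0) (5,1)] -> total=19
Click 2 (5,5) count=2: revealed 1 new [(5,5)] -> total=20
Click 3 (5,1) count=2: revealed 0 new [(none)] -> total=20
Click 4 (5,3) count=1: revealed 1 new [(5,3)] -> total=21

Answer: ####...
####...
###....
###....
###....
##.#.#.
.......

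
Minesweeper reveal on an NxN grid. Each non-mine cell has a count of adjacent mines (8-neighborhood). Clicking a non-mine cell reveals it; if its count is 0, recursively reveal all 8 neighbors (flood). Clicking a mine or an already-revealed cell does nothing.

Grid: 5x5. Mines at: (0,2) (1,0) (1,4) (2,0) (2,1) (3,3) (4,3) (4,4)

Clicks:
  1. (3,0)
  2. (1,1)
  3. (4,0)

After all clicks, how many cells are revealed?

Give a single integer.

Click 1 (3,0) count=2: revealed 1 new [(3,0)] -> total=1
Click 2 (1,1) count=4: revealed 1 new [(1,1)] -> total=2
Click 3 (4,0) count=0: revealed 5 new [(3,1) (3,2) (4,0) (4,1) (4,2)] -> total=7

Answer: 7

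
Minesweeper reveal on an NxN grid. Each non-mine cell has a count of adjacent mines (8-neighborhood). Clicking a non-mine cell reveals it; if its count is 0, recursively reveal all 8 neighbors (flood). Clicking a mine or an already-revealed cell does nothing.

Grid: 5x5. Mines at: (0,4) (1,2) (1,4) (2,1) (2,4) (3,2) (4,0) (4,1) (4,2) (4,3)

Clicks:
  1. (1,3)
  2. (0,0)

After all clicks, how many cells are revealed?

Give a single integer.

Answer: 5

Derivation:
Click 1 (1,3) count=4: revealed 1 new [(1,3)] -> total=1
Click 2 (0,0) count=0: revealed 4 new [(0,0) (0,1) (1,0) (1,1)] -> total=5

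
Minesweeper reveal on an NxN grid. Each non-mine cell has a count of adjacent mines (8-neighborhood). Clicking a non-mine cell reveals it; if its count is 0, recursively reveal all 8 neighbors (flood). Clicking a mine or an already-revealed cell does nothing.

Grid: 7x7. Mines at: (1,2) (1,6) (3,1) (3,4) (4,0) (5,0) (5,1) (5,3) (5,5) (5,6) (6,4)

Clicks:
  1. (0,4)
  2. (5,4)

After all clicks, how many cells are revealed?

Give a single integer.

Click 1 (0,4) count=0: revealed 9 new [(0,3) (0,4) (0,5) (1,3) (1,4) (1,5) (2,3) (2,4) (2,5)] -> total=9
Click 2 (5,4) count=3: revealed 1 new [(5,4)] -> total=10

Answer: 10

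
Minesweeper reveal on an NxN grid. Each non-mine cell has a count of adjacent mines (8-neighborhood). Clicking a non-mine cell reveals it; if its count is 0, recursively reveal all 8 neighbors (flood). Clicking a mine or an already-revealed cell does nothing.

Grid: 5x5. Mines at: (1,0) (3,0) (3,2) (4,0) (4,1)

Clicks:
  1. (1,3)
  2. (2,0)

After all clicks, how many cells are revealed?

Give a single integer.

Answer: 17

Derivation:
Click 1 (1,3) count=0: revealed 16 new [(0,1) (0,2) (0,3) (0,4) (1,1) (1,2) (1,3) (1,4) (2,1) (2,2) (2,3) (2,4) (3,3) (3,4) (4,3) (4,4)] -> total=16
Click 2 (2,0) count=2: revealed 1 new [(2,0)] -> total=17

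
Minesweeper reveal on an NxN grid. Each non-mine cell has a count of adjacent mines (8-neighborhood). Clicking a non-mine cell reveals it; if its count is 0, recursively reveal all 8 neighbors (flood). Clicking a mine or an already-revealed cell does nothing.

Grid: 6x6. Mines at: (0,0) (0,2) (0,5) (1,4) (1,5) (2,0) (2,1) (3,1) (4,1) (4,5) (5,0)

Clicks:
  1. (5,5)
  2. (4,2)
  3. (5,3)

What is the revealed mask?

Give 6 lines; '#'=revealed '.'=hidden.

Answer: ......
......
..###.
..###.
..###.
..####

Derivation:
Click 1 (5,5) count=1: revealed 1 new [(5,5)] -> total=1
Click 2 (4,2) count=2: revealed 1 new [(4,2)] -> total=2
Click 3 (5,3) count=0: revealed 11 new [(2,2) (2,3) (2,4) (3,2) (3,3) (3,4) (4,3) (4,4) (5,2) (5,3) (5,4)] -> total=13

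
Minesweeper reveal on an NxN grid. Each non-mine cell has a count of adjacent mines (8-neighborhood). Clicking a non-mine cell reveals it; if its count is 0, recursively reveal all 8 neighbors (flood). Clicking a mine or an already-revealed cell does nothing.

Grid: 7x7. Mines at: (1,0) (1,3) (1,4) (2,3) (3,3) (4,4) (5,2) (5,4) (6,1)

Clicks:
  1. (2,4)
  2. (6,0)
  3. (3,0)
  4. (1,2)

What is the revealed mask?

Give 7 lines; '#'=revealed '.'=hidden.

Click 1 (2,4) count=4: revealed 1 new [(2,4)] -> total=1
Click 2 (6,0) count=1: revealed 1 new [(6,0)] -> total=2
Click 3 (3,0) count=0: revealed 11 new [(2,0) (2,1) (2,2) (3,0) (3,1) (3,2) (4,0) (4,1) (4,2) (5,0) (5,1)] -> total=13
Click 4 (1,2) count=2: revealed 1 new [(1,2)] -> total=14

Answer: .......
..#....
###.#..
###....
###....
##.....
#......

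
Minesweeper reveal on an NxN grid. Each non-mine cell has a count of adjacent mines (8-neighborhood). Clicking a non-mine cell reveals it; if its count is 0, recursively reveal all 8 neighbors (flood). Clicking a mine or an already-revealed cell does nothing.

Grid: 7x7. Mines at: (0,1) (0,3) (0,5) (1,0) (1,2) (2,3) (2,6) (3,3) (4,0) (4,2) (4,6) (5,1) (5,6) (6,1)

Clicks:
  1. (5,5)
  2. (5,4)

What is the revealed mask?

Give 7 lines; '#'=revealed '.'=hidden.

Click 1 (5,5) count=2: revealed 1 new [(5,5)] -> total=1
Click 2 (5,4) count=0: revealed 10 new [(4,3) (4,4) (4,5) (5,2) (5,3) (5,4) (6,2) (6,3) (6,4) (6,5)] -> total=11

Answer: .......
.......
.......
.......
...###.
..####.
..####.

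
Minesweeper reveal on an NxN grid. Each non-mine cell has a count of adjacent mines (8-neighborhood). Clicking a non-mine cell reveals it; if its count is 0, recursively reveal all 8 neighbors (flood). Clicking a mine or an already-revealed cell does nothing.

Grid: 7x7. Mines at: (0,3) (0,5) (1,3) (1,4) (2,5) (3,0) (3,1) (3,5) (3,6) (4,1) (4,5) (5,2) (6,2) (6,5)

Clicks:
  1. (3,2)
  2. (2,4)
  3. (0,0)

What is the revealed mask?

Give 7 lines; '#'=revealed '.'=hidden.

Click 1 (3,2) count=2: revealed 1 new [(3,2)] -> total=1
Click 2 (2,4) count=4: revealed 1 new [(2,4)] -> total=2
Click 3 (0,0) count=0: revealed 9 new [(0,0) (0,1) (0,2) (1,0) (1,1) (1,2) (2,0) (2,1) (2,2)] -> total=11

Answer: ###....
###....
###.#..
..#....
.......
.......
.......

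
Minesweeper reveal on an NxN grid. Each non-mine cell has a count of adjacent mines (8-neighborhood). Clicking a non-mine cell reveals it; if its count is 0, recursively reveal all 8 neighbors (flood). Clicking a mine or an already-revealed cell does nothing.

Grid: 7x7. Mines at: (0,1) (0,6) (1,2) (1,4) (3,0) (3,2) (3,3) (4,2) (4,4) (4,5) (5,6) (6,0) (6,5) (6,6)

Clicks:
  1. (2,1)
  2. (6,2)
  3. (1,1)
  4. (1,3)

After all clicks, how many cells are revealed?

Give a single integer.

Answer: 11

Derivation:
Click 1 (2,1) count=3: revealed 1 new [(2,1)] -> total=1
Click 2 (6,2) count=0: revealed 8 new [(5,1) (5,2) (5,3) (5,4) (6,1) (6,2) (6,3) (6,4)] -> total=9
Click 3 (1,1) count=2: revealed 1 new [(1,1)] -> total=10
Click 4 (1,3) count=2: revealed 1 new [(1,3)] -> total=11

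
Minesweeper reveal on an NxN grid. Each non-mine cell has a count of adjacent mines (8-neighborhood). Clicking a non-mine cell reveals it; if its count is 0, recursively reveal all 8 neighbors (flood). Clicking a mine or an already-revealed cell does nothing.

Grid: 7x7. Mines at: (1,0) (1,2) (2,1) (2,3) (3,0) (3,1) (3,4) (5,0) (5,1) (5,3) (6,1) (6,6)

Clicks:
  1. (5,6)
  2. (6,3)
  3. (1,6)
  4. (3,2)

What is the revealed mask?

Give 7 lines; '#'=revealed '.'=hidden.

Answer: ...####
...####
....###
..#..##
.....##
.....##
...#...

Derivation:
Click 1 (5,6) count=1: revealed 1 new [(5,6)] -> total=1
Click 2 (6,3) count=1: revealed 1 new [(6,3)] -> total=2
Click 3 (1,6) count=0: revealed 16 new [(0,3) (0,4) (0,5) (0,6) (1,3) (1,4) (1,5) (1,6) (2,4) (2,5) (2,6) (3,5) (3,6) (4,5) (4,6) (5,5)] -> total=18
Click 4 (3,2) count=3: revealed 1 new [(3,2)] -> total=19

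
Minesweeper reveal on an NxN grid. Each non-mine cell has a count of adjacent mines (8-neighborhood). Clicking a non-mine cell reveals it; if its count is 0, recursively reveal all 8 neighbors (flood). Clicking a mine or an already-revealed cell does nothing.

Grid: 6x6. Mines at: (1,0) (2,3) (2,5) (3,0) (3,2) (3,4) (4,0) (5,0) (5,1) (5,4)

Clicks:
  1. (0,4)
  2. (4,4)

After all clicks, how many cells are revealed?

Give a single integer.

Answer: 11

Derivation:
Click 1 (0,4) count=0: revealed 10 new [(0,1) (0,2) (0,3) (0,4) (0,5) (1,1) (1,2) (1,3) (1,4) (1,5)] -> total=10
Click 2 (4,4) count=2: revealed 1 new [(4,4)] -> total=11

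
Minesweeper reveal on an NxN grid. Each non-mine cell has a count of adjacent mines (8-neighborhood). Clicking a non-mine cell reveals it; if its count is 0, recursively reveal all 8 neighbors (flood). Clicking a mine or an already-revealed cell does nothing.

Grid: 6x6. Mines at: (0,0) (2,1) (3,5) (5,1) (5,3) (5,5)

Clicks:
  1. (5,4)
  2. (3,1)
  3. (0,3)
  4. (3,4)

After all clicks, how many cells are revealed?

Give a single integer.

Click 1 (5,4) count=2: revealed 1 new [(5,4)] -> total=1
Click 2 (3,1) count=1: revealed 1 new [(3,1)] -> total=2
Click 3 (0,3) count=0: revealed 20 new [(0,1) (0,2) (0,3) (0,4) (0,5) (1,1) (1,2) (1,3) (1,4) (1,5) (2,2) (2,3) (2,4) (2,5) (3,2) (3,3) (3,4) (4,2) (4,3) (4,4)] -> total=22
Click 4 (3,4) count=1: revealed 0 new [(none)] -> total=22

Answer: 22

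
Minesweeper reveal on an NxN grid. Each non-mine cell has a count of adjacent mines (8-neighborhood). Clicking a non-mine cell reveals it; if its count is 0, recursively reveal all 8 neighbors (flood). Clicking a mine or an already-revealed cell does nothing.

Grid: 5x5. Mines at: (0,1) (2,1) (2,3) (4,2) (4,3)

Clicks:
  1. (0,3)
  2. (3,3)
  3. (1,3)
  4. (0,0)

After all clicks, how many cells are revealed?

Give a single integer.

Click 1 (0,3) count=0: revealed 6 new [(0,2) (0,3) (0,4) (1,2) (1,3) (1,4)] -> total=6
Click 2 (3,3) count=3: revealed 1 new [(3,3)] -> total=7
Click 3 (1,3) count=1: revealed 0 new [(none)] -> total=7
Click 4 (0,0) count=1: revealed 1 new [(0,0)] -> total=8

Answer: 8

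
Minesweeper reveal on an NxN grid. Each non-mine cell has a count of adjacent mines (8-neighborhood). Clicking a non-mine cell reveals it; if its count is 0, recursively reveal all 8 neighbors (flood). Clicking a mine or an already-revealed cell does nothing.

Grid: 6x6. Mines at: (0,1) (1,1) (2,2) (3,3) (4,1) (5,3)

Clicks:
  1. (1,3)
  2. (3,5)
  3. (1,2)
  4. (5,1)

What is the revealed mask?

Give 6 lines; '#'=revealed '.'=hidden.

Click 1 (1,3) count=1: revealed 1 new [(1,3)] -> total=1
Click 2 (3,5) count=0: revealed 16 new [(0,2) (0,3) (0,4) (0,5) (1,2) (1,4) (1,5) (2,3) (2,4) (2,5) (3,4) (3,5) (4,4) (4,5) (5,4) (5,5)] -> total=17
Click 3 (1,2) count=3: revealed 0 new [(none)] -> total=17
Click 4 (5,1) count=1: revealed 1 new [(5,1)] -> total=18

Answer: ..####
..####
...###
....##
....##
.#..##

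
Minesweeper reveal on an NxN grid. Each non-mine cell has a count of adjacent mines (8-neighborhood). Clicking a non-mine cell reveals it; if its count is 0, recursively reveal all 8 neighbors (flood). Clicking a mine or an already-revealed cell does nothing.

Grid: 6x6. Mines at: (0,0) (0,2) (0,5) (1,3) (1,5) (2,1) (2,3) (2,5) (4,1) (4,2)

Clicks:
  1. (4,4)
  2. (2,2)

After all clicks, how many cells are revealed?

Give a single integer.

Click 1 (4,4) count=0: revealed 9 new [(3,3) (3,4) (3,5) (4,3) (4,4) (4,5) (5,3) (5,4) (5,5)] -> total=9
Click 2 (2,2) count=3: revealed 1 new [(2,2)] -> total=10

Answer: 10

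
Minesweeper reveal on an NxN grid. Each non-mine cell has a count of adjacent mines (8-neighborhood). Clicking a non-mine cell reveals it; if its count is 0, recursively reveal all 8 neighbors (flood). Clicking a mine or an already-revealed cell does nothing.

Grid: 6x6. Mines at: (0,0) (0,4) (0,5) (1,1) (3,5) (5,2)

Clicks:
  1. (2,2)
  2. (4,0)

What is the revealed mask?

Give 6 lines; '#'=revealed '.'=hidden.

Answer: ......
..###.
#####.
#####.
#####.
##....

Derivation:
Click 1 (2,2) count=1: revealed 1 new [(2,2)] -> total=1
Click 2 (4,0) count=0: revealed 19 new [(1,2) (1,3) (1,4) (2,0) (2,1) (2,3) (2,4) (3,0) (3,1) (3,2) (3,3) (3,4) (4,0) (4,1) (4,2) (4,3) (4,4) (5,0) (5,1)] -> total=20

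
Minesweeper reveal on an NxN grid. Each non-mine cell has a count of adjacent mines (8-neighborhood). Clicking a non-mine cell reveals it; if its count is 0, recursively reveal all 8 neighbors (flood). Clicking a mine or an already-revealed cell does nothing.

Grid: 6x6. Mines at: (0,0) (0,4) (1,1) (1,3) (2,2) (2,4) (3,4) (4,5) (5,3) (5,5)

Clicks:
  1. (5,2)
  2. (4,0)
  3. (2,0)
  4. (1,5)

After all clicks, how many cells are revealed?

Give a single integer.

Answer: 12

Derivation:
Click 1 (5,2) count=1: revealed 1 new [(5,2)] -> total=1
Click 2 (4,0) count=0: revealed 10 new [(2,0) (2,1) (3,0) (3,1) (3,2) (4,0) (4,1) (4,2) (5,0) (5,1)] -> total=11
Click 3 (2,0) count=1: revealed 0 new [(none)] -> total=11
Click 4 (1,5) count=2: revealed 1 new [(1,5)] -> total=12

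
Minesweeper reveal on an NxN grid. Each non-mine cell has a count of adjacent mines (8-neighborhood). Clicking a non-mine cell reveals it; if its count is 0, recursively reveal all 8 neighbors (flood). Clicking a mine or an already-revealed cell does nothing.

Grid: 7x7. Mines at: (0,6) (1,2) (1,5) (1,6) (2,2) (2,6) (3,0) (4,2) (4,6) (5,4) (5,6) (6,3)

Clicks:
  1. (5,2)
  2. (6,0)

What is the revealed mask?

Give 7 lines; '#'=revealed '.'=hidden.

Click 1 (5,2) count=2: revealed 1 new [(5,2)] -> total=1
Click 2 (6,0) count=0: revealed 7 new [(4,0) (4,1) (5,0) (5,1) (6,0) (6,1) (6,2)] -> total=8

Answer: .......
.......
.......
.......
##.....
###....
###....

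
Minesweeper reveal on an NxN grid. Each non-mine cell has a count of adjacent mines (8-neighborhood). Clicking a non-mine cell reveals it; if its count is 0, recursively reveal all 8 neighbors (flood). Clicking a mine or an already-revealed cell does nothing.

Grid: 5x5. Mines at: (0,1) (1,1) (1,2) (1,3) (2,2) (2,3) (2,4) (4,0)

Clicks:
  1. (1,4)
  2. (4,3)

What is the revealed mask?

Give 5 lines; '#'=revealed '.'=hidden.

Click 1 (1,4) count=3: revealed 1 new [(1,4)] -> total=1
Click 2 (4,3) count=0: revealed 8 new [(3,1) (3,2) (3,3) (3,4) (4,1) (4,2) (4,3) (4,4)] -> total=9

Answer: .....
....#
.....
.####
.####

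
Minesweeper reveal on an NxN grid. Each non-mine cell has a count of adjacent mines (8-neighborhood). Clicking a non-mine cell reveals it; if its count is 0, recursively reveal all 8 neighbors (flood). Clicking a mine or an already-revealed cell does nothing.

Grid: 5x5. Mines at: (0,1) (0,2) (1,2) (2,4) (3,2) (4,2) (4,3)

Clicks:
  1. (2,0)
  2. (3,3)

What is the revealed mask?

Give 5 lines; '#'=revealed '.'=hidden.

Click 1 (2,0) count=0: revealed 8 new [(1,0) (1,1) (2,0) (2,1) (3,0) (3,1) (4,0) (4,1)] -> total=8
Click 2 (3,3) count=4: revealed 1 new [(3,3)] -> total=9

Answer: .....
##...
##...
##.#.
##...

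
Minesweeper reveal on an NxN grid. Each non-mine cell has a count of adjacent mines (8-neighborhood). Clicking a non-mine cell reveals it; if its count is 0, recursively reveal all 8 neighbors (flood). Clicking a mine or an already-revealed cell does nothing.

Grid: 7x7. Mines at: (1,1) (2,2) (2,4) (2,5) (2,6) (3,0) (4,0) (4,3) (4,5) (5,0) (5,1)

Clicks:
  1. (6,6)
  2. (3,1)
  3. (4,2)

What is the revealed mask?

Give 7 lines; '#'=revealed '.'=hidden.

Answer: .......
.......
.......
.#.....
..#....
..#####
..#####

Derivation:
Click 1 (6,6) count=0: revealed 10 new [(5,2) (5,3) (5,4) (5,5) (5,6) (6,2) (6,3) (6,4) (6,5) (6,6)] -> total=10
Click 2 (3,1) count=3: revealed 1 new [(3,1)] -> total=11
Click 3 (4,2) count=2: revealed 1 new [(4,2)] -> total=12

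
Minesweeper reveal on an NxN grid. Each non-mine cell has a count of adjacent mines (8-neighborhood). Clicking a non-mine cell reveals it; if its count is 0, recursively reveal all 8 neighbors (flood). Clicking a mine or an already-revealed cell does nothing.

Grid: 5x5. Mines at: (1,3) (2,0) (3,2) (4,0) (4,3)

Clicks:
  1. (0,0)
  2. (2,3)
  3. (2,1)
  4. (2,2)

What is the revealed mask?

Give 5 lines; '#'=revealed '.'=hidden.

Click 1 (0,0) count=0: revealed 6 new [(0,0) (0,1) (0,2) (1,0) (1,1) (1,2)] -> total=6
Click 2 (2,3) count=2: revealed 1 new [(2,3)] -> total=7
Click 3 (2,1) count=2: revealed 1 new [(2,1)] -> total=8
Click 4 (2,2) count=2: revealed 1 new [(2,2)] -> total=9

Answer: ###..
###..
.###.
.....
.....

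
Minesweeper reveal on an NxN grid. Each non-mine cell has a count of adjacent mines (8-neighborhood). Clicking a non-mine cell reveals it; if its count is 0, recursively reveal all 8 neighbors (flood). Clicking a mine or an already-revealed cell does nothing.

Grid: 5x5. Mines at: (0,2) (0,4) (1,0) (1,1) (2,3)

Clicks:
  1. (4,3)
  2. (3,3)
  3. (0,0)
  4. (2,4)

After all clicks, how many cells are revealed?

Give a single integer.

Answer: 15

Derivation:
Click 1 (4,3) count=0: revealed 13 new [(2,0) (2,1) (2,2) (3,0) (3,1) (3,2) (3,3) (3,4) (4,0) (4,1) (4,2) (4,3) (4,4)] -> total=13
Click 2 (3,3) count=1: revealed 0 new [(none)] -> total=13
Click 3 (0,0) count=2: revealed 1 new [(0,0)] -> total=14
Click 4 (2,4) count=1: revealed 1 new [(2,4)] -> total=15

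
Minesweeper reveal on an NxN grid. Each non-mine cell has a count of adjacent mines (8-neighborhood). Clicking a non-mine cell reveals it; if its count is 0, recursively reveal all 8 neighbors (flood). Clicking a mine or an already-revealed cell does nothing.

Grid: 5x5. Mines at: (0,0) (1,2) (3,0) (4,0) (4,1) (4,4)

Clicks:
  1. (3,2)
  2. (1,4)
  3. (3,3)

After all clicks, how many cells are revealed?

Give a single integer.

Click 1 (3,2) count=1: revealed 1 new [(3,2)] -> total=1
Click 2 (1,4) count=0: revealed 8 new [(0,3) (0,4) (1,3) (1,4) (2,3) (2,4) (3,3) (3,4)] -> total=9
Click 3 (3,3) count=1: revealed 0 new [(none)] -> total=9

Answer: 9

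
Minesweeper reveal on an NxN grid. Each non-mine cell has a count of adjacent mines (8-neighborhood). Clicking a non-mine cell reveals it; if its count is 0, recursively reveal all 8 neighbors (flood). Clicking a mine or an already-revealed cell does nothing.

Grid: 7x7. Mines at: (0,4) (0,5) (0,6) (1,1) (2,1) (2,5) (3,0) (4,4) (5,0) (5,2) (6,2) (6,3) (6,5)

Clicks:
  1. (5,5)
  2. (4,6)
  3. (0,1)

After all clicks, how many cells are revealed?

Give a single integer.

Click 1 (5,5) count=2: revealed 1 new [(5,5)] -> total=1
Click 2 (4,6) count=0: revealed 5 new [(3,5) (3,6) (4,5) (4,6) (5,6)] -> total=6
Click 3 (0,1) count=1: revealed 1 new [(0,1)] -> total=7

Answer: 7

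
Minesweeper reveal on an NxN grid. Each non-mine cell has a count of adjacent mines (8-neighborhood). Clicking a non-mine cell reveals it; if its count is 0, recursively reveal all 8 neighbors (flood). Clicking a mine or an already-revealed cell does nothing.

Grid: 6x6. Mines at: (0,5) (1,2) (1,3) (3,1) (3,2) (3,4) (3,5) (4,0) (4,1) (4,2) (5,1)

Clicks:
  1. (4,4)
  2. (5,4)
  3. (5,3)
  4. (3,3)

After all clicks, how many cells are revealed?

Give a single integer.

Click 1 (4,4) count=2: revealed 1 new [(4,4)] -> total=1
Click 2 (5,4) count=0: revealed 5 new [(4,3) (4,5) (5,3) (5,4) (5,5)] -> total=6
Click 3 (5,3) count=1: revealed 0 new [(none)] -> total=6
Click 4 (3,3) count=3: revealed 1 new [(3,3)] -> total=7

Answer: 7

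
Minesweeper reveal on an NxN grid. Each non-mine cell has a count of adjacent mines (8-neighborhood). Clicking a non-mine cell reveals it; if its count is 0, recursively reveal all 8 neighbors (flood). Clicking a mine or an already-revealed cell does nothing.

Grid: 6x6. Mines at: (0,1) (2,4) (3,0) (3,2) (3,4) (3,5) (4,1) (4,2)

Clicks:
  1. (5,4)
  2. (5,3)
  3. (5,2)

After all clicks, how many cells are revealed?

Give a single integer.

Answer: 7

Derivation:
Click 1 (5,4) count=0: revealed 6 new [(4,3) (4,4) (4,5) (5,3) (5,4) (5,5)] -> total=6
Click 2 (5,3) count=1: revealed 0 new [(none)] -> total=6
Click 3 (5,2) count=2: revealed 1 new [(5,2)] -> total=7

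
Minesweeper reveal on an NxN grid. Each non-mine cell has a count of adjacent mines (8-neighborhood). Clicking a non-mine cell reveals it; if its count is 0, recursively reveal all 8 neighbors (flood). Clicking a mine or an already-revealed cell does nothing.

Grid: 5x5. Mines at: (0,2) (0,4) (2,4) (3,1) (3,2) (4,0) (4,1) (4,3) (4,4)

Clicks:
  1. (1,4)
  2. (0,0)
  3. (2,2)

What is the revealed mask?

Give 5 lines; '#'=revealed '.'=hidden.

Answer: ##...
##..#
###..
.....
.....

Derivation:
Click 1 (1,4) count=2: revealed 1 new [(1,4)] -> total=1
Click 2 (0,0) count=0: revealed 6 new [(0,0) (0,1) (1,0) (1,1) (2,0) (2,1)] -> total=7
Click 3 (2,2) count=2: revealed 1 new [(2,2)] -> total=8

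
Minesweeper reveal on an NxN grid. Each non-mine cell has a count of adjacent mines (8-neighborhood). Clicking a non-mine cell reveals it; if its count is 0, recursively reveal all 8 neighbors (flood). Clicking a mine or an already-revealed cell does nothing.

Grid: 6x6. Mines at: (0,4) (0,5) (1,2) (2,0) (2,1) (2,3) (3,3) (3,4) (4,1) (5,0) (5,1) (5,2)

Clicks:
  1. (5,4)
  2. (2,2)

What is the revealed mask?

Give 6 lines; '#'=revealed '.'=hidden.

Click 1 (5,4) count=0: revealed 6 new [(4,3) (4,4) (4,5) (5,3) (5,4) (5,5)] -> total=6
Click 2 (2,2) count=4: revealed 1 new [(2,2)] -> total=7

Answer: ......
......
..#...
......
...###
...###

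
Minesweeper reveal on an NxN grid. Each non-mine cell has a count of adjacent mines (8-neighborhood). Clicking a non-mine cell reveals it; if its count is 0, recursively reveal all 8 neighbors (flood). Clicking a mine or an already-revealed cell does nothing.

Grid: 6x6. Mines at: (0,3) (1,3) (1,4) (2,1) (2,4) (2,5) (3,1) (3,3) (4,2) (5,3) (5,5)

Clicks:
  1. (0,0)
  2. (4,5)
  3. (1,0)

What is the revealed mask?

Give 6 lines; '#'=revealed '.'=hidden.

Answer: ###...
###...
......
......
.....#
......

Derivation:
Click 1 (0,0) count=0: revealed 6 new [(0,0) (0,1) (0,2) (1,0) (1,1) (1,2)] -> total=6
Click 2 (4,5) count=1: revealed 1 new [(4,5)] -> total=7
Click 3 (1,0) count=1: revealed 0 new [(none)] -> total=7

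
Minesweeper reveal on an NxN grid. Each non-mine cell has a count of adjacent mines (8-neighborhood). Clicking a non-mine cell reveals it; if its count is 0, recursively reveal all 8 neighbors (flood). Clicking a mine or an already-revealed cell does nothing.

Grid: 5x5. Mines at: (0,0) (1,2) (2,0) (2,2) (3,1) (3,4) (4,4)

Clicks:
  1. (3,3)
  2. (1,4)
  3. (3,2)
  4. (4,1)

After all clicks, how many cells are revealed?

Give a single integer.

Answer: 9

Derivation:
Click 1 (3,3) count=3: revealed 1 new [(3,3)] -> total=1
Click 2 (1,4) count=0: revealed 6 new [(0,3) (0,4) (1,3) (1,4) (2,3) (2,4)] -> total=7
Click 3 (3,2) count=2: revealed 1 new [(3,2)] -> total=8
Click 4 (4,1) count=1: revealed 1 new [(4,1)] -> total=9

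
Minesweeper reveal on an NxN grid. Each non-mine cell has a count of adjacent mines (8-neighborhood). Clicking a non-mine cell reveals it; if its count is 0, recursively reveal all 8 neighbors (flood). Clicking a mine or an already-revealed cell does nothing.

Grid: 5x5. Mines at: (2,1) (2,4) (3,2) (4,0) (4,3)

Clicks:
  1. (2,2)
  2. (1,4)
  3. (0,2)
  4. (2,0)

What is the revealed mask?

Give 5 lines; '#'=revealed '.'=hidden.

Answer: #####
#####
#.#..
.....
.....

Derivation:
Click 1 (2,2) count=2: revealed 1 new [(2,2)] -> total=1
Click 2 (1,4) count=1: revealed 1 new [(1,4)] -> total=2
Click 3 (0,2) count=0: revealed 9 new [(0,0) (0,1) (0,2) (0,3) (0,4) (1,0) (1,1) (1,2) (1,3)] -> total=11
Click 4 (2,0) count=1: revealed 1 new [(2,0)] -> total=12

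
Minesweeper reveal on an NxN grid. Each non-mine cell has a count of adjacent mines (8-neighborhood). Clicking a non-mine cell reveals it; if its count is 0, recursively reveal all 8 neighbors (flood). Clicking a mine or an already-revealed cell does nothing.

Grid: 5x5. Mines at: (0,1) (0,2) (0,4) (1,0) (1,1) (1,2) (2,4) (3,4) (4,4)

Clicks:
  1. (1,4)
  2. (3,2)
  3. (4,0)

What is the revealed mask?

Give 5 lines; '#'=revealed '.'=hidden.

Click 1 (1,4) count=2: revealed 1 new [(1,4)] -> total=1
Click 2 (3,2) count=0: revealed 12 new [(2,0) (2,1) (2,2) (2,3) (3,0) (3,1) (3,2) (3,3) (4,0) (4,1) (4,2) (4,3)] -> total=13
Click 3 (4,0) count=0: revealed 0 new [(none)] -> total=13

Answer: .....
....#
####.
####.
####.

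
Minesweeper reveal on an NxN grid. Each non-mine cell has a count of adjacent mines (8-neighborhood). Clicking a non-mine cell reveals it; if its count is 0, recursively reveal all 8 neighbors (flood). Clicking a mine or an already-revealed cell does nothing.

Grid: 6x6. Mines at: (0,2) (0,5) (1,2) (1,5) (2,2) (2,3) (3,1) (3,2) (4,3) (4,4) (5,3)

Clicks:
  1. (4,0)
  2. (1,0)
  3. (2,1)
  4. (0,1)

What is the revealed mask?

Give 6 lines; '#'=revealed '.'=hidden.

Click 1 (4,0) count=1: revealed 1 new [(4,0)] -> total=1
Click 2 (1,0) count=0: revealed 6 new [(0,0) (0,1) (1,0) (1,1) (2,0) (2,1)] -> total=7
Click 3 (2,1) count=4: revealed 0 new [(none)] -> total=7
Click 4 (0,1) count=2: revealed 0 new [(none)] -> total=7

Answer: ##....
##....
##....
......
#.....
......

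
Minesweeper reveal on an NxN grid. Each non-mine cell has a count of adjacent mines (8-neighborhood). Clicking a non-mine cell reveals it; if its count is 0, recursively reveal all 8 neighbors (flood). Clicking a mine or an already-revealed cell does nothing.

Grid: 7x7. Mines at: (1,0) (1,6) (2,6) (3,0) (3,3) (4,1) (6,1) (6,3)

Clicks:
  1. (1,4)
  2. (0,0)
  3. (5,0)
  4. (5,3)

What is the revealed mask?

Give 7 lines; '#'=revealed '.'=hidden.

Click 1 (1,4) count=0: revealed 15 new [(0,1) (0,2) (0,3) (0,4) (0,5) (1,1) (1,2) (1,3) (1,4) (1,5) (2,1) (2,2) (2,3) (2,4) (2,5)] -> total=15
Click 2 (0,0) count=1: revealed 1 new [(0,0)] -> total=16
Click 3 (5,0) count=2: revealed 1 new [(5,0)] -> total=17
Click 4 (5,3) count=1: revealed 1 new [(5,3)] -> total=18

Answer: ######.
.#####.
.#####.
.......
.......
#..#...
.......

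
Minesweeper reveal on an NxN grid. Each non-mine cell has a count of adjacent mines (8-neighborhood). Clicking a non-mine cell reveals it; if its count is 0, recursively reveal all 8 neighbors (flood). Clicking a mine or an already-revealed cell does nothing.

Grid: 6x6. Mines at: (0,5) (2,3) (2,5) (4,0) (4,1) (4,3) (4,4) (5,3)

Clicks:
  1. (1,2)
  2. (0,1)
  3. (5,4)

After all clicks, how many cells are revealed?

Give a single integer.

Answer: 17

Derivation:
Click 1 (1,2) count=1: revealed 1 new [(1,2)] -> total=1
Click 2 (0,1) count=0: revealed 15 new [(0,0) (0,1) (0,2) (0,3) (0,4) (1,0) (1,1) (1,3) (1,4) (2,0) (2,1) (2,2) (3,0) (3,1) (3,2)] -> total=16
Click 3 (5,4) count=3: revealed 1 new [(5,4)] -> total=17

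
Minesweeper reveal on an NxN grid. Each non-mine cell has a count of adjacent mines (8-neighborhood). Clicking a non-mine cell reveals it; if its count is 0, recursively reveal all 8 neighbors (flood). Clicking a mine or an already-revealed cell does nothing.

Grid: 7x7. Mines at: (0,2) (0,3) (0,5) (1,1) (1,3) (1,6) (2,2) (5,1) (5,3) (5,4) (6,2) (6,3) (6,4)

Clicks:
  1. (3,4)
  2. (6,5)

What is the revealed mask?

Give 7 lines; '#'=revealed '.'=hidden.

Click 1 (3,4) count=0: revealed 16 new [(2,3) (2,4) (2,5) (2,6) (3,3) (3,4) (3,5) (3,6) (4,3) (4,4) (4,5) (4,6) (5,5) (5,6) (6,5) (6,6)] -> total=16
Click 2 (6,5) count=2: revealed 0 new [(none)] -> total=16

Answer: .......
.......
...####
...####
...####
.....##
.....##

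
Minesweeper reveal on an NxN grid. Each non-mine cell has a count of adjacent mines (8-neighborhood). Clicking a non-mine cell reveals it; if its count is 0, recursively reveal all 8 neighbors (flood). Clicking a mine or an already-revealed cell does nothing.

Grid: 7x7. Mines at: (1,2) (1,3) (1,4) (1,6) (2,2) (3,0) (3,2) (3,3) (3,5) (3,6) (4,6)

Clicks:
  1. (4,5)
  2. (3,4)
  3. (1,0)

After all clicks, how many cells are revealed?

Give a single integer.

Click 1 (4,5) count=3: revealed 1 new [(4,5)] -> total=1
Click 2 (3,4) count=2: revealed 1 new [(3,4)] -> total=2
Click 3 (1,0) count=0: revealed 6 new [(0,0) (0,1) (1,0) (1,1) (2,0) (2,1)] -> total=8

Answer: 8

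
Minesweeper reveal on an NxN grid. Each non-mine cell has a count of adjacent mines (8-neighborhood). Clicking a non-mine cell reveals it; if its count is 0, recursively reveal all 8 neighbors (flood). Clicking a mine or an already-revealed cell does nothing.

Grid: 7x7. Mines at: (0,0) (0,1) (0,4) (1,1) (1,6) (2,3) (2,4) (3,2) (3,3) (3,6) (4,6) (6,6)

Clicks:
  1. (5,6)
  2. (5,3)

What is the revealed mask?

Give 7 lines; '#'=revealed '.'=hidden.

Click 1 (5,6) count=2: revealed 1 new [(5,6)] -> total=1
Click 2 (5,3) count=0: revealed 22 new [(2,0) (2,1) (3,0) (3,1) (4,0) (4,1) (4,2) (4,3) (4,4) (4,5) (5,0) (5,1) (5,2) (5,3) (5,4) (5,5) (6,0) (6,1) (6,2) (6,3) (6,4) (6,5)] -> total=23

Answer: .......
.......
##.....
##.....
######.
#######
######.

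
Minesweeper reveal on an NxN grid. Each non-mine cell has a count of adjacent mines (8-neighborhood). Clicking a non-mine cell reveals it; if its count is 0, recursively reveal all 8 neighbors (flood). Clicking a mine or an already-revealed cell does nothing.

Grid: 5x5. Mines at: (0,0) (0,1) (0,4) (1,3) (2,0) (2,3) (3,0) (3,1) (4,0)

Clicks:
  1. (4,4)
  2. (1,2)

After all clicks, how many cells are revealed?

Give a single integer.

Answer: 7

Derivation:
Click 1 (4,4) count=0: revealed 6 new [(3,2) (3,3) (3,4) (4,2) (4,3) (4,4)] -> total=6
Click 2 (1,2) count=3: revealed 1 new [(1,2)] -> total=7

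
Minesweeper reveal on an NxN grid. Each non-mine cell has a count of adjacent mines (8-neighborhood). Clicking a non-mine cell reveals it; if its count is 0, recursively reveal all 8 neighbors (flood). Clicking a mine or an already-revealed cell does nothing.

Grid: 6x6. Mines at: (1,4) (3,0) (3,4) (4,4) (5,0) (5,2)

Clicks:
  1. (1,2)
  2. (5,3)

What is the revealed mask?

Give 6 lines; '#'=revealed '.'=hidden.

Answer: ####..
####..
####..
.###..
.###..
...#..

Derivation:
Click 1 (1,2) count=0: revealed 18 new [(0,0) (0,1) (0,2) (0,3) (1,0) (1,1) (1,2) (1,3) (2,0) (2,1) (2,2) (2,3) (3,1) (3,2) (3,3) (4,1) (4,2) (4,3)] -> total=18
Click 2 (5,3) count=2: revealed 1 new [(5,3)] -> total=19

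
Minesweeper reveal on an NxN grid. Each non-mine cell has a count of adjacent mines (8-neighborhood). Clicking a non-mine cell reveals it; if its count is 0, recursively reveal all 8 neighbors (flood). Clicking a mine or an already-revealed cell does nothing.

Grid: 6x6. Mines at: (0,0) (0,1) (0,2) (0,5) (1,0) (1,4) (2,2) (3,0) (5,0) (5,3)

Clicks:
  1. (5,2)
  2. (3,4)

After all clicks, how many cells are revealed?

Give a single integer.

Answer: 12

Derivation:
Click 1 (5,2) count=1: revealed 1 new [(5,2)] -> total=1
Click 2 (3,4) count=0: revealed 11 new [(2,3) (2,4) (2,5) (3,3) (3,4) (3,5) (4,3) (4,4) (4,5) (5,4) (5,5)] -> total=12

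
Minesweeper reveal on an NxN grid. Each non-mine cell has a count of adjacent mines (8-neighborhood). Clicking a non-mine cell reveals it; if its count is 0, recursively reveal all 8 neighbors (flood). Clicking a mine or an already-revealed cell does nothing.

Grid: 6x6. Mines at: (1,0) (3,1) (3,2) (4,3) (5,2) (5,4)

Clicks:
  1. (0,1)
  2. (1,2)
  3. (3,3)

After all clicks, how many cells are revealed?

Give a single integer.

Answer: 20

Derivation:
Click 1 (0,1) count=1: revealed 1 new [(0,1)] -> total=1
Click 2 (1,2) count=0: revealed 19 new [(0,2) (0,3) (0,4) (0,5) (1,1) (1,2) (1,3) (1,4) (1,5) (2,1) (2,2) (2,3) (2,4) (2,5) (3,3) (3,4) (3,5) (4,4) (4,5)] -> total=20
Click 3 (3,3) count=2: revealed 0 new [(none)] -> total=20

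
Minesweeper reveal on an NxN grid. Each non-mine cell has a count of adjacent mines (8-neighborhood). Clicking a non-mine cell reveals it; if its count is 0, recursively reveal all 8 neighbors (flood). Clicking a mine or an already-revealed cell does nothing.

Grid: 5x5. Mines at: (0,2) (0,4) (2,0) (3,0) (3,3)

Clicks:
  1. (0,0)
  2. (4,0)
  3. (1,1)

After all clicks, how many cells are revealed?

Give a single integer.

Click 1 (0,0) count=0: revealed 4 new [(0,0) (0,1) (1,0) (1,1)] -> total=4
Click 2 (4,0) count=1: revealed 1 new [(4,0)] -> total=5
Click 3 (1,1) count=2: revealed 0 new [(none)] -> total=5

Answer: 5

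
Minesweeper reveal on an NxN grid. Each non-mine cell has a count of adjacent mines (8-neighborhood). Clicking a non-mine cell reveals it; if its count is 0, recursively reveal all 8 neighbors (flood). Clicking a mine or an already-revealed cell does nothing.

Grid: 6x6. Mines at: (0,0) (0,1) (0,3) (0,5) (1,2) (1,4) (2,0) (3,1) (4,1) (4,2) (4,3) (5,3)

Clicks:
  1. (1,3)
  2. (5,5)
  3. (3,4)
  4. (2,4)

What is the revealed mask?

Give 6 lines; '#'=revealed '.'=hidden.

Answer: ......
...#..
....##
....##
....##
....##

Derivation:
Click 1 (1,3) count=3: revealed 1 new [(1,3)] -> total=1
Click 2 (5,5) count=0: revealed 8 new [(2,4) (2,5) (3,4) (3,5) (4,4) (4,5) (5,4) (5,5)] -> total=9
Click 3 (3,4) count=1: revealed 0 new [(none)] -> total=9
Click 4 (2,4) count=1: revealed 0 new [(none)] -> total=9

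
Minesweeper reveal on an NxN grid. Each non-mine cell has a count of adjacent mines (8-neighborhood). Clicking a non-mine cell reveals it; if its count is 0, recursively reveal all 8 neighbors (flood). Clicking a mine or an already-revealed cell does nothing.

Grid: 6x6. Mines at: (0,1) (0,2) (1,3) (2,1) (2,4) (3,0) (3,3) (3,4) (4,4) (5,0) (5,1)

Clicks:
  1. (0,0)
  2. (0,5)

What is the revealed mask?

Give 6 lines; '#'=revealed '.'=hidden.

Click 1 (0,0) count=1: revealed 1 new [(0,0)] -> total=1
Click 2 (0,5) count=0: revealed 4 new [(0,4) (0,5) (1,4) (1,5)] -> total=5

Answer: #...##
....##
......
......
......
......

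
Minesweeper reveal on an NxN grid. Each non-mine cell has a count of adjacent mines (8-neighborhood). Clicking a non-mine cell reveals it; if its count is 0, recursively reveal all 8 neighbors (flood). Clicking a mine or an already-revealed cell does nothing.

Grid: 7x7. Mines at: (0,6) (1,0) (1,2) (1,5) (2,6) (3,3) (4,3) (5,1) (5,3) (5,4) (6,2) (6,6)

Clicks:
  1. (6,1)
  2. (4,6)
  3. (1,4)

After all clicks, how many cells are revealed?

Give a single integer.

Answer: 8

Derivation:
Click 1 (6,1) count=2: revealed 1 new [(6,1)] -> total=1
Click 2 (4,6) count=0: revealed 6 new [(3,5) (3,6) (4,5) (4,6) (5,5) (5,6)] -> total=7
Click 3 (1,4) count=1: revealed 1 new [(1,4)] -> total=8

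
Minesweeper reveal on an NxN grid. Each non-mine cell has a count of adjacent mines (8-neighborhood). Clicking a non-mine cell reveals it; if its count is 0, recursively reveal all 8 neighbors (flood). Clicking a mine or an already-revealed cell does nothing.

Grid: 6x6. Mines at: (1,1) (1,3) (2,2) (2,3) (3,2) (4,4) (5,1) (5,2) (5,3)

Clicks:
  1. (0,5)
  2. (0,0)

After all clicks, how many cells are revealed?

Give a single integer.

Answer: 9

Derivation:
Click 1 (0,5) count=0: revealed 8 new [(0,4) (0,5) (1,4) (1,5) (2,4) (2,5) (3,4) (3,5)] -> total=8
Click 2 (0,0) count=1: revealed 1 new [(0,0)] -> total=9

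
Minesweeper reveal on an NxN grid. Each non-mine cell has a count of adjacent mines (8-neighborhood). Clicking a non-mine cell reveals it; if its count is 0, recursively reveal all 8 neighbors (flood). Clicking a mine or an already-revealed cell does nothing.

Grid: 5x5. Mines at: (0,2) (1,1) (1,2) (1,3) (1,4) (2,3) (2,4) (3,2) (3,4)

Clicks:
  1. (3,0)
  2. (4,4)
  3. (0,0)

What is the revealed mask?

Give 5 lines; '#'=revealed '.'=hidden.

Click 1 (3,0) count=0: revealed 6 new [(2,0) (2,1) (3,0) (3,1) (4,0) (4,1)] -> total=6
Click 2 (4,4) count=1: revealed 1 new [(4,4)] -> total=7
Click 3 (0,0) count=1: revealed 1 new [(0,0)] -> total=8

Answer: #....
.....
##...
##...
##..#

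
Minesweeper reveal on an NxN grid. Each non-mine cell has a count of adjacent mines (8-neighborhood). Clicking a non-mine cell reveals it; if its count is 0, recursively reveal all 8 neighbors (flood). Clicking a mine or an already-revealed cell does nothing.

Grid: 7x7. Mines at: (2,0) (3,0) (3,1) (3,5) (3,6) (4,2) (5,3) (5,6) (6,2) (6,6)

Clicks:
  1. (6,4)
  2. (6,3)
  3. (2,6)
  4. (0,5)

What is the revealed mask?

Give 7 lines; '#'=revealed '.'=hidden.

Click 1 (6,4) count=1: revealed 1 new [(6,4)] -> total=1
Click 2 (6,3) count=2: revealed 1 new [(6,3)] -> total=2
Click 3 (2,6) count=2: revealed 1 new [(2,6)] -> total=3
Click 4 (0,5) count=0: revealed 22 new [(0,0) (0,1) (0,2) (0,3) (0,4) (0,5) (0,6) (1,0) (1,1) (1,2) (1,3) (1,4) (1,5) (1,6) (2,1) (2,2) (2,3) (2,4) (2,5) (3,2) (3,3) (3,4)] -> total=25

Answer: #######
#######
.######
..###..
.......
.......
...##..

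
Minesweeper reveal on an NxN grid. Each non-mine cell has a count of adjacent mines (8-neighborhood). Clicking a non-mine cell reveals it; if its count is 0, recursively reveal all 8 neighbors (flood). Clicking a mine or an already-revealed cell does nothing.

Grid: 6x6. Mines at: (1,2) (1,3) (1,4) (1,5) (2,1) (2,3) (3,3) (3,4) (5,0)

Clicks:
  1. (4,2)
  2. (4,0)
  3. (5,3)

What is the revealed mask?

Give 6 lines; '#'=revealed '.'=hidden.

Click 1 (4,2) count=1: revealed 1 new [(4,2)] -> total=1
Click 2 (4,0) count=1: revealed 1 new [(4,0)] -> total=2
Click 3 (5,3) count=0: revealed 9 new [(4,1) (4,3) (4,4) (4,5) (5,1) (5,2) (5,3) (5,4) (5,5)] -> total=11

Answer: ......
......
......
......
######
.#####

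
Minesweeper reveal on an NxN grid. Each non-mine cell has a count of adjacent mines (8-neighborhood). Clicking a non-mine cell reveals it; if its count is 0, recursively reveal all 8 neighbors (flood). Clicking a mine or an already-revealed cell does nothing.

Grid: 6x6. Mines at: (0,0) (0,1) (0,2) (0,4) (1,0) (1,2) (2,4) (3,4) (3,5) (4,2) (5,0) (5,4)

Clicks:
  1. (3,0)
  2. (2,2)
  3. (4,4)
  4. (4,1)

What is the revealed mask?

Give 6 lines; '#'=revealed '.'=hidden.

Answer: ......
......
###...
##....
##..#.
......

Derivation:
Click 1 (3,0) count=0: revealed 6 new [(2,0) (2,1) (3,0) (3,1) (4,0) (4,1)] -> total=6
Click 2 (2,2) count=1: revealed 1 new [(2,2)] -> total=7
Click 3 (4,4) count=3: revealed 1 new [(4,4)] -> total=8
Click 4 (4,1) count=2: revealed 0 new [(none)] -> total=8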